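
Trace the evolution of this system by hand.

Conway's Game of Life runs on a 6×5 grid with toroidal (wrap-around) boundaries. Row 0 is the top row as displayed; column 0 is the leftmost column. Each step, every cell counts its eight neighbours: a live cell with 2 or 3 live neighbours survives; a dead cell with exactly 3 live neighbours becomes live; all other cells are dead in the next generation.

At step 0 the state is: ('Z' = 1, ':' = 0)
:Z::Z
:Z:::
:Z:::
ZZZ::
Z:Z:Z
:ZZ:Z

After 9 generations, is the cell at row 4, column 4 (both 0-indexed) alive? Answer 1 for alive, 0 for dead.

gen 0: :Z::Z
:Z:::
:Z:::
ZZZ::
Z:Z:Z
:ZZ:Z
gen 1: :Z:Z:
:ZZ::
:::::
::ZZZ
::::Z
::Z:Z
gen 2: ZZ:Z:
:ZZ::
:Z:::
:::ZZ
Z:Z:Z
Z:Z:Z
gen 3: :::Z:
:::::
ZZ:Z:
:ZZZZ
::Z::
::Z::
gen 4: :::::
::Z:Z
ZZ:Z:
::::Z
:::::
::ZZ:
gen 5: ::Z::
ZZZZZ
ZZZZ:
Z:::Z
:::Z:
:::::
gen 6: Z:Z:Z
:::::
:::::
Z::::
::::Z
:::::
gen 7: :::::
:::::
:::::
:::::
:::::
Z::ZZ
gen 8: ::::Z
:::::
:::::
:::::
::::Z
::::Z
gen 9: :::::
:::::
:::::
:::::
:::::
Z::ZZ

0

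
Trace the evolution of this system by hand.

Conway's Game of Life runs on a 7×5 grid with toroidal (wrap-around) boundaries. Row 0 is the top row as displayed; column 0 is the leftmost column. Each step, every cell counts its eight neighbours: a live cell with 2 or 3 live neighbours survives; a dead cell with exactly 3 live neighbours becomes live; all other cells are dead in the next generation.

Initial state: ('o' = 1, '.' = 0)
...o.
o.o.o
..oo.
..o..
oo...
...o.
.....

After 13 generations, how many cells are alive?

gen 0: ...o.
o.o.o
..oo.
..o..
oo...
...o.
.....
gen 1: ...oo
.oo.o
..o.o
..oo.
.oo..
.....
.....
gen 2: o.ooo
.oo.o
o...o
.....
.ooo.
.....
.....
gen 3: o.o.o
..o..
oo.oo
ooooo
..o..
..o..
...oo
gen 4: ooo.o
..o..
.....
.....
o...o
..o..
ooo.o
gen 5: ....o
o.oo.
.....
.....
.....
..o..
....o
gen 6: o...o
...oo
.....
.....
.....
.....
...o.
gen 7: o....
o..oo
.....
.....
.....
.....
....o
gen 8: o..o.
o...o
....o
.....
.....
.....
.....
gen 9: o....
o..o.
o...o
.....
.....
.....
.....
gen 10: ....o
oo...
o...o
.....
.....
.....
.....
gen 11: o....
.o...
oo..o
.....
.....
.....
.....
gen 12: .....
.o..o
oo...
o....
.....
.....
.....
gen 13: .....
.o...
.o..o
oo...
.....
.....
.....

5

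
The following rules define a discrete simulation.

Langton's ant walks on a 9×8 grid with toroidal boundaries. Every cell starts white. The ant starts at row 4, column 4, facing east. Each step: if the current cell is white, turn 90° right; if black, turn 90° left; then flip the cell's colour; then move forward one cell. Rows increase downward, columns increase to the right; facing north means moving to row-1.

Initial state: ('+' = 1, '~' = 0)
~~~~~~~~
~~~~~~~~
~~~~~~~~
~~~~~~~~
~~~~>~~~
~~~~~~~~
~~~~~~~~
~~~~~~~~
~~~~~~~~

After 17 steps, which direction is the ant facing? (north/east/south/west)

north

k=0  ~~~~~~~~
~~~~~~~~
~~~~~~~~
~~~~~~~~
~~~~>~~~
~~~~~~~~
~~~~~~~~
~~~~~~~~
~~~~~~~~
k=1  ~~~~~~~~
~~~~~~~~
~~~~~~~~
~~~~~~~~
~~~~+~~~
~~~~v~~~
~~~~~~~~
~~~~~~~~
~~~~~~~~
k=2  ~~~~~~~~
~~~~~~~~
~~~~~~~~
~~~~~~~~
~~~~+~~~
~~~<+~~~
~~~~~~~~
~~~~~~~~
~~~~~~~~
k=3  ~~~~~~~~
~~~~~~~~
~~~~~~~~
~~~~~~~~
~~~^+~~~
~~~++~~~
~~~~~~~~
~~~~~~~~
~~~~~~~~
k=4  ~~~~~~~~
~~~~~~~~
~~~~~~~~
~~~~~~~~
~~~+>~~~
~~~++~~~
~~~~~~~~
~~~~~~~~
~~~~~~~~
k=5  ~~~~~~~~
~~~~~~~~
~~~~~~~~
~~~~^~~~
~~~+~~~~
~~~++~~~
~~~~~~~~
~~~~~~~~
~~~~~~~~
k=6  ~~~~~~~~
~~~~~~~~
~~~~~~~~
~~~~+>~~
~~~+~~~~
~~~++~~~
~~~~~~~~
~~~~~~~~
~~~~~~~~
k=7  ~~~~~~~~
~~~~~~~~
~~~~~~~~
~~~~++~~
~~~+~v~~
~~~++~~~
~~~~~~~~
~~~~~~~~
~~~~~~~~
k=8  ~~~~~~~~
~~~~~~~~
~~~~~~~~
~~~~++~~
~~~+<+~~
~~~++~~~
~~~~~~~~
~~~~~~~~
~~~~~~~~
k=9  ~~~~~~~~
~~~~~~~~
~~~~~~~~
~~~~^+~~
~~~+++~~
~~~++~~~
~~~~~~~~
~~~~~~~~
~~~~~~~~
k=10  ~~~~~~~~
~~~~~~~~
~~~~~~~~
~~~<~+~~
~~~+++~~
~~~++~~~
~~~~~~~~
~~~~~~~~
~~~~~~~~
k=11  ~~~~~~~~
~~~~~~~~
~~~^~~~~
~~~+~+~~
~~~+++~~
~~~++~~~
~~~~~~~~
~~~~~~~~
~~~~~~~~
k=12  ~~~~~~~~
~~~~~~~~
~~~+>~~~
~~~+~+~~
~~~+++~~
~~~++~~~
~~~~~~~~
~~~~~~~~
~~~~~~~~
k=13  ~~~~~~~~
~~~~~~~~
~~~++~~~
~~~+v+~~
~~~+++~~
~~~++~~~
~~~~~~~~
~~~~~~~~
~~~~~~~~
k=14  ~~~~~~~~
~~~~~~~~
~~~++~~~
~~~<++~~
~~~+++~~
~~~++~~~
~~~~~~~~
~~~~~~~~
~~~~~~~~
k=15  ~~~~~~~~
~~~~~~~~
~~~++~~~
~~~~++~~
~~~v++~~
~~~++~~~
~~~~~~~~
~~~~~~~~
~~~~~~~~
k=16  ~~~~~~~~
~~~~~~~~
~~~++~~~
~~~~++~~
~~~~>+~~
~~~++~~~
~~~~~~~~
~~~~~~~~
~~~~~~~~
k=17  ~~~~~~~~
~~~~~~~~
~~~++~~~
~~~~^+~~
~~~~~+~~
~~~++~~~
~~~~~~~~
~~~~~~~~
~~~~~~~~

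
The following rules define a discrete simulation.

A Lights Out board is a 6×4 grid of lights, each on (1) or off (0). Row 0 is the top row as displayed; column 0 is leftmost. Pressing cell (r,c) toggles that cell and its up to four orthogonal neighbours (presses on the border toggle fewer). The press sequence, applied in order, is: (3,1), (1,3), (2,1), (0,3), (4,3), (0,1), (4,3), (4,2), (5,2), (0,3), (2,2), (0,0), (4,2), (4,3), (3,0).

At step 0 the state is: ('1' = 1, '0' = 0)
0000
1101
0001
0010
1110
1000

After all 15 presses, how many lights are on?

13

gen 0: 0000
1101
0001
0010
1110
1000
gen 1: 0000
1101
0101
1100
1010
1000
gen 2: 0001
1110
0100
1100
1010
1000
gen 3: 0001
1010
1010
1000
1010
1000
gen 4: 0010
1011
1010
1000
1010
1000
gen 5: 0010
1011
1010
1001
1001
1001
gen 6: 1100
1111
1010
1001
1001
1001
gen 7: 1100
1111
1010
1000
1010
1000
gen 8: 1100
1111
1010
1010
1101
1010
gen 9: 1100
1111
1010
1010
1111
1101
gen 10: 1111
1110
1010
1010
1111
1101
gen 11: 1111
1100
1101
1000
1111
1101
gen 12: 0011
0100
1101
1000
1111
1101
gen 13: 0011
0100
1101
1010
1000
1111
gen 14: 0011
0100
1101
1011
1011
1110
gen 15: 0011
0100
0101
0111
0011
1110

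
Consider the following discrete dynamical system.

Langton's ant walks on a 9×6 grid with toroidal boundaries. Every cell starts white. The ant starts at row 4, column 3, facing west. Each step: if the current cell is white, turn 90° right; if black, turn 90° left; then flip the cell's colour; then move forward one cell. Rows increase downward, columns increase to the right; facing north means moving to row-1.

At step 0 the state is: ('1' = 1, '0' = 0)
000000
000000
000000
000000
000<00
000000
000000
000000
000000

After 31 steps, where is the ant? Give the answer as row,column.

6,4

t=0: 000000
000000
000000
000000
000<00
000000
000000
000000
000000
t=1: 000000
000000
000000
000^00
000100
000000
000000
000000
000000
t=2: 000000
000000
000000
0001>0
000100
000000
000000
000000
000000
t=3: 000000
000000
000000
000110
0001v0
000000
000000
000000
000000
t=4: 000000
000000
000000
000110
000<10
000000
000000
000000
000000
t=5: 000000
000000
000000
000110
000010
000v00
000000
000000
000000
t=6: 000000
000000
000000
000110
000010
00<100
000000
000000
000000
t=7: 000000
000000
000000
000110
00^010
001100
000000
000000
000000
t=8: 000000
000000
000000
000110
001>10
001100
000000
000000
000000
t=9: 000000
000000
000000
000110
001110
001v00
000000
000000
000000
t=10: 000000
000000
000000
000110
001110
0010>0
000000
000000
000000
t=11: 000000
000000
000000
000110
001110
001010
0000v0
000000
000000
t=12: 000000
000000
000000
000110
001110
001010
000<10
000000
000000
t=13: 000000
000000
000000
000110
001110
001^10
000110
000000
000000
t=14: 000000
000000
000000
000110
001110
0011>0
000110
000000
000000
t=15: 000000
000000
000000
000110
0011^0
001100
000110
000000
000000
t=16: 000000
000000
000000
000110
001<00
001100
000110
000000
000000
t=17: 000000
000000
000000
000110
001000
001v00
000110
000000
000000
t=18: 000000
000000
000000
000110
001000
0010>0
000110
000000
000000
t=19: 000000
000000
000000
000110
001000
001010
0001v0
000000
000000
t=20: 000000
000000
000000
000110
001000
001010
00010>
000000
000000
t=21: 000000
000000
000000
000110
001000
001010
000101
00000v
000000
t=22: 000000
000000
000000
000110
001000
001010
000101
0000<1
000000
t=23: 000000
000000
000000
000110
001000
001010
0001^1
000011
000000
t=24: 000000
000000
000000
000110
001000
001010
00011>
000011
000000
t=25: 000000
000000
000000
000110
001000
00101^
000110
000011
000000
t=26: 000000
000000
000000
000110
001000
>01011
000110
000011
000000
t=27: 000000
000000
000000
000110
001000
101011
v00110
000011
000000
t=28: 000000
000000
000000
000110
001000
101011
10011<
000011
000000
t=29: 000000
000000
000000
000110
001000
10101^
100111
000011
000000
t=30: 000000
000000
000000
000110
001000
1010<0
100111
000011
000000
t=31: 000000
000000
000000
000110
001000
101000
1001v1
000011
000000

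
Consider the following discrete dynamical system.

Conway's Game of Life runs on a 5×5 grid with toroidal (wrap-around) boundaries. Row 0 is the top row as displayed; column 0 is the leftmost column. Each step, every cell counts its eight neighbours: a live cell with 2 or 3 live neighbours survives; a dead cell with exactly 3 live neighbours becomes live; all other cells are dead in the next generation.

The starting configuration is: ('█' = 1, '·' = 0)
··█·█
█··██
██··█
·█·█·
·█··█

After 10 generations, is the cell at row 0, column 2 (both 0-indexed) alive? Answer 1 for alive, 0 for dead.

0) ··█·█
█··██
██··█
·█·█·
·█··█
1) ·██··
··█··
·█···
·█·█·
·█··█
2) ████·
··█··
·█···
·█···
·█·█·
3) █··██
█··█·
·██··
██···
···██
4) █·█··
█··█·
··█·█
██·██
·███·
5) █····
█·██·
··█··
·····
·····
6) ·█··█
··███
·███·
·····
·····
7) █·█·█
····█
·█··█
··█··
·····
8) █··██
·█··█
█··█·
·····
·█·█·
9) ·█·█·
·██··
█···█
··█·█
█·██·
10) █··██
·████
█·█·█
··█··
█····

0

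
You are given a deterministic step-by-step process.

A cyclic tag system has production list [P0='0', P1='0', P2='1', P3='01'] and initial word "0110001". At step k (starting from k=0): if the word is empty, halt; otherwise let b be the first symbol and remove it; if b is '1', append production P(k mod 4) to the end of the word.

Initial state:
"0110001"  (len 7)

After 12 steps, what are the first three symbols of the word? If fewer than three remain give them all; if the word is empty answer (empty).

(empty)

step 0: "0110001"  (len 7)
step 1: "110001"  (len 6)
step 2: "100010"  (len 6)
step 3: "000101"  (len 6)
step 4: "00101"  (len 5)
step 5: "0101"  (len 4)
step 6: "101"  (len 3)
step 7: "011"  (len 3)
step 8: "11"  (len 2)
step 9: "10"  (len 2)
step 10: "00"  (len 2)
step 11: "0"  (len 1)
step 12: (halted — word empty)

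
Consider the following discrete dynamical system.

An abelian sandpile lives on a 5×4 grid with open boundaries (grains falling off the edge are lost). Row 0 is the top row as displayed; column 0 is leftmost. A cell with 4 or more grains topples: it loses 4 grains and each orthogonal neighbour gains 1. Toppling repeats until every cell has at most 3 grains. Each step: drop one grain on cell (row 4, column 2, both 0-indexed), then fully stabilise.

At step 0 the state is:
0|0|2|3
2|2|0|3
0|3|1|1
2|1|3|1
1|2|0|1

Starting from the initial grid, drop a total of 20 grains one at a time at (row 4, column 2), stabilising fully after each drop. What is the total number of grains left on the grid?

gen 0: 0|0|2|3
2|2|0|3
0|3|1|1
2|1|3|1
1|2|0|1
gen 1: 0|0|2|3
2|2|0|3
0|3|1|1
2|1|3|1
1|2|1|1
gen 2: 0|0|2|3
2|2|0|3
0|3|1|1
2|1|3|1
1|2|2|1
gen 3: 0|0|2|3
2|2|0|3
0|3|1|1
2|1|3|1
1|2|3|1
gen 4: 0|0|2|3
2|2|0|3
0|3|2|1
2|2|0|2
1|3|1|2
gen 5: 0|0|2|3
2|2|0|3
0|3|2|1
2|2|0|2
1|3|2|2
gen 6: 0|0|2|3
2|2|0|3
0|3|2|1
2|2|0|2
1|3|3|2
gen 7: 0|0|2|3
2|2|0|3
0|3|2|1
2|3|1|2
2|0|1|3
gen 8: 0|0|2|3
2|2|0|3
0|3|2|1
2|3|1|2
2|0|2|3
gen 9: 0|0|2|3
2|2|0|3
0|3|2|1
2|3|1|2
2|0|3|3
gen 10: 0|0|2|3
2|2|0|3
0|3|2|1
2|3|2|3
2|1|1|0
gen 11: 0|0|2|3
2|2|0|3
0|3|2|1
2|3|2|3
2|1|2|0
gen 12: 0|0|2|3
2|2|0|3
0|3|2|1
2|3|2|3
2|1|3|0
gen 13: 0|0|2|3
2|2|0|3
0|3|2|1
2|3|3|3
2|2|0|1
gen 14: 0|0|2|3
2|2|0|3
0|3|2|1
2|3|3|3
2|2|1|1
gen 15: 0|0|2|3
2|2|0|3
0|3|2|1
2|3|3|3
2|2|2|1
gen 16: 0|0|2|3
2|2|0|3
0|3|2|1
2|3|3|3
2|2|3|1
gen 17: 0|0|2|3
2|3|1|3
1|1|0|3
3|2|3|0
3|0|2|3
gen 18: 0|0|2|3
2|3|1|3
1|1|0|3
3|2|3|0
3|0|3|3
gen 19: 0|0|2|3
2|3|1|3
1|1|1|3
3|3|0|2
3|1|2|0
gen 20: 0|0|2|3
2|3|1|3
1|1|1|3
3|3|0|2
3|1|3|0

35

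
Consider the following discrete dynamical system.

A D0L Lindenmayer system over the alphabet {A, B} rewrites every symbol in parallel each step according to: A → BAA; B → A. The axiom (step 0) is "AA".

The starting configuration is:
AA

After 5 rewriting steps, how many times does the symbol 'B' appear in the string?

58

0) AA
1) BAABAA
2) ABAABAAABAABAA
3) BAAABAABAAABAABAABAAABAABAAABAABAA
4) ABAABAABAAABAABAAABAABAABAAABAABAAABAABAAABAABAABAAABAABAAABAABAABAAABAABAAABAABAA
5) BAAABAABAAABAABAAABAABAABAAABAABAAABAABAABAAABAABAAABAABAA…BAAABAABAAABAABAAABAABAABAAABAABAAABAABAABAAABAABAAABAABAA  (len 198)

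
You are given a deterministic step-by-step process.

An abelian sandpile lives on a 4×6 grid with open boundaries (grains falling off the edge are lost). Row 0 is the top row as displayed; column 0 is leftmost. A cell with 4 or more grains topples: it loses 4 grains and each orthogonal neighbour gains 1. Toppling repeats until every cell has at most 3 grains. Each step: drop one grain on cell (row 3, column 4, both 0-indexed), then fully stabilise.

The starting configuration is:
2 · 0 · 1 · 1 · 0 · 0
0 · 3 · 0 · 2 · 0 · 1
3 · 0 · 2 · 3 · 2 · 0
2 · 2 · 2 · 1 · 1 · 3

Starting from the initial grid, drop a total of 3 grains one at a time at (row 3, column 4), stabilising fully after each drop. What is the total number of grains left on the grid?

31

0) 2 · 0 · 1 · 1 · 0 · 0
0 · 3 · 0 · 2 · 0 · 1
3 · 0 · 2 · 3 · 2 · 0
2 · 2 · 2 · 1 · 1 · 3
1) 2 · 0 · 1 · 1 · 0 · 0
0 · 3 · 0 · 2 · 0 · 1
3 · 0 · 2 · 3 · 2 · 0
2 · 2 · 2 · 1 · 2 · 3
2) 2 · 0 · 1 · 1 · 0 · 0
0 · 3 · 0 · 2 · 0 · 1
3 · 0 · 2 · 3 · 2 · 0
2 · 2 · 2 · 1 · 3 · 3
3) 2 · 0 · 1 · 1 · 0 · 0
0 · 3 · 0 · 2 · 0 · 1
3 · 0 · 2 · 3 · 3 · 1
2 · 2 · 2 · 2 · 1 · 0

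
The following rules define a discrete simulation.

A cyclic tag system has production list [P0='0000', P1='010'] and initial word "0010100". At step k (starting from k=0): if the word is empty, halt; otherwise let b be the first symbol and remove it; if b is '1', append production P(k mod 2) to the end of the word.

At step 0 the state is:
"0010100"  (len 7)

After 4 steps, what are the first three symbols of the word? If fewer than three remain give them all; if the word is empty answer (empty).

100

k=0  "0010100"  (len 7)
k=1  "010100"  (len 6)
k=2  "10100"  (len 5)
k=3  "01000000"  (len 8)
k=4  "1000000"  (len 7)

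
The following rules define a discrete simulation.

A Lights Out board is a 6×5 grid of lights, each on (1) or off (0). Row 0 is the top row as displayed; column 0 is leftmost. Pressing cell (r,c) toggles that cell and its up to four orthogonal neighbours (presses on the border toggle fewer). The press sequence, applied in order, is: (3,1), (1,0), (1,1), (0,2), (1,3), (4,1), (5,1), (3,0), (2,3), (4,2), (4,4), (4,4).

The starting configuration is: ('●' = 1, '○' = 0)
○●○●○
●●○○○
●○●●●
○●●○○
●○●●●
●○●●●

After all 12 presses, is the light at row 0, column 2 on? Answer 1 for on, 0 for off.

1

t=0: ○●○●○
●●○○○
●○●●●
○●●○○
●○●●●
●○●●●
t=1: ○●○●○
●●○○○
●●●●●
●○○○○
●●●●●
●○●●●
t=2: ●●○●○
○○○○○
○●●●●
●○○○○
●●●●●
●○●●●
t=3: ●○○●○
●●●○○
○○●●●
●○○○○
●●●●●
●○●●●
t=4: ●●●○○
●●○○○
○○●●●
●○○○○
●●●●●
●○●●●
t=5: ●●●●○
●●●●●
○○●○●
●○○○○
●●●●●
●○●●●
t=6: ●●●●○
●●●●●
○○●○●
●●○○○
○○○●●
●●●●●
t=7: ●●●●○
●●●●●
○○●○●
●●○○○
○●○●●
○○○●●
t=8: ●●●●○
●●●●●
●○●○●
○○○○○
●●○●●
○○○●●
t=9: ●●●●○
●●●○●
●○○●○
○○○●○
●●○●●
○○○●●
t=10: ●●●●○
●●●○●
●○○●○
○○●●○
●○●○●
○○●●●
t=11: ●●●●○
●●●○●
●○○●○
○○●●●
●○●●○
○○●●○
t=12: ●●●●○
●●●○●
●○○●○
○○●●○
●○●○●
○○●●●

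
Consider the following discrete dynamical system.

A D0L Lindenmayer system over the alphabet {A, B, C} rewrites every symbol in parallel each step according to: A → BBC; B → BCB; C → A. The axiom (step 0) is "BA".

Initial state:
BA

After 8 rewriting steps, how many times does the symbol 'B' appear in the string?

gen 0: BA
gen 1: BCBBBC
gen 2: BCBABCBBCBBCBA
gen 3: BCBABCBBBCBCBABCBBCBABCBBCBABCBBBC
gen 4: BCBABCBBBCBCBABCBBCBBCBABCBABCBBBCBCBABCBBCBABCBBBCBCBABCBBCBABCBBBCBCBABCBBCBBCBA
gen 5: BCBABCBBBCBCBABCBBCBBCBABCBABCBBBCBCBABCBBCBABCBBCBABCBBBC…BCBABCBBBCBCBABCBBCBBCBABCBABCBBBCBCBABCBBCBABCBBCBABCBBBC  (len 198)
gen 6: BCBABCBBBCBCBABCBBCBBCBABCBABCBBBCBCBABCBBCBABCBBCBABCBBBC…BCBABCBBBCBCBABCBBCBABCBBBCBCBABCBBCBABCBBBCBCBABCBBCBBCBA  (len 478)
gen 7: BCBABCBBBCBCBABCBBCBBCBABCBABCBBBCBCBABCBBCBABCBBCBABCBBBC…BCBABCBBBCBCBABCBBCBBCBABCBABCBBBCBCBABCBBCBABCBBCBABCBBBC  (len 1154)
gen 8: BCBABCBBBCBCBABCBBCBBCBABCBABCBBBCBCBABCBBCBABCBBCBABCBBBC…BCBABCBBBCBCBABCBBCBABCBBBCBCBABCBBCBABCBBBCBCBABCBBCBBCBA  (len 2786)

1632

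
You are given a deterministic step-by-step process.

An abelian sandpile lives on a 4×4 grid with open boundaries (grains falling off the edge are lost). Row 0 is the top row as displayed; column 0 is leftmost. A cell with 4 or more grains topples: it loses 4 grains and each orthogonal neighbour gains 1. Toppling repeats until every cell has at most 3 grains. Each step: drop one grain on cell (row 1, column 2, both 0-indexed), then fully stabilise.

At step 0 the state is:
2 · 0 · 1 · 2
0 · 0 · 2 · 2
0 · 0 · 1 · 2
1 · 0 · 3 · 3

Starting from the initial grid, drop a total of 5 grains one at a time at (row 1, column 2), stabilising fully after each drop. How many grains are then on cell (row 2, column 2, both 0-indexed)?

t=0: 2 · 0 · 1 · 2
0 · 0 · 2 · 2
0 · 0 · 1 · 2
1 · 0 · 3 · 3
t=1: 2 · 0 · 1 · 2
0 · 0 · 3 · 2
0 · 0 · 1 · 2
1 · 0 · 3 · 3
t=2: 2 · 0 · 2 · 2
0 · 1 · 0 · 3
0 · 0 · 2 · 2
1 · 0 · 3 · 3
t=3: 2 · 0 · 2 · 2
0 · 1 · 1 · 3
0 · 0 · 2 · 2
1 · 0 · 3 · 3
t=4: 2 · 0 · 2 · 2
0 · 1 · 2 · 3
0 · 0 · 2 · 2
1 · 0 · 3 · 3
t=5: 2 · 0 · 2 · 2
0 · 1 · 3 · 3
0 · 0 · 2 · 2
1 · 0 · 3 · 3

2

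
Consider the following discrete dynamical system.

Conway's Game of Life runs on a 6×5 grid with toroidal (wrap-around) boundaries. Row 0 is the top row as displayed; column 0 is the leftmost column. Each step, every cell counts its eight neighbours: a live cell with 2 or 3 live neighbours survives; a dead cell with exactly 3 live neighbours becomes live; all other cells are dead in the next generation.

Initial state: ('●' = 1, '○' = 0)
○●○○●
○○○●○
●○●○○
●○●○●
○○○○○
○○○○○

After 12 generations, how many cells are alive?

8

t=0: ○●○○●
○○○●○
●○●○○
●○●○●
○○○○○
○○○○○
t=1: ○○○○○
●●●●●
●○●○○
●○○●●
○○○○○
○○○○○
t=2: ●●●●●
●○●●●
○○○○○
●●○●●
○○○○●
○○○○○
t=3: ○○○○○
○○○○○
○○○○○
●○○●●
○○○●●
○●●○○
t=4: ○○○○○
○○○○○
○○○○●
●○○●○
○●○○○
○○●●○
t=5: ○○○○○
○○○○○
○○○○●
●○○○●
○●○●●
○○●○○
t=6: ○○○○○
○○○○○
●○○○●
○○○○○
○●●●●
○○●●○
t=7: ○○○○○
○○○○○
○○○○○
○●●○○
○●○○●
○●○○●
t=8: ○○○○○
○○○○○
○○○○○
●●●○○
○●○●○
○○○○○
t=9: ○○○○○
○○○○○
○●○○○
●●●○○
●●○○○
○○○○○
t=10: ○○○○○
○○○○○
●●●○○
○○●○○
●○●○○
○○○○○
t=11: ○○○○○
○●○○○
○●●○○
●○●●○
○●○○○
○○○○○
t=12: ○○○○○
○●●○○
●○○●○
●○○●○
○●●○○
○○○○○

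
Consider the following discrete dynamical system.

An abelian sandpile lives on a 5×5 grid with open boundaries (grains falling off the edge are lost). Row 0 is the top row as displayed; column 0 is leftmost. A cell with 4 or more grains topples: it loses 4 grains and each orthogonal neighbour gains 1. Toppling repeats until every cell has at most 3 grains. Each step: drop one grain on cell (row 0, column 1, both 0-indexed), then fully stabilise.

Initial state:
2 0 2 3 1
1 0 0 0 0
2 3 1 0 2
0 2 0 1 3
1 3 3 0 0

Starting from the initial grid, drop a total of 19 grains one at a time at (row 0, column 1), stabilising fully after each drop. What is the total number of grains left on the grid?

39

[0] 2 0 2 3 1
1 0 0 0 0
2 3 1 0 2
0 2 0 1 3
1 3 3 0 0
[1] 2 1 2 3 1
1 0 0 0 0
2 3 1 0 2
0 2 0 1 3
1 3 3 0 0
[2] 2 2 2 3 1
1 0 0 0 0
2 3 1 0 2
0 2 0 1 3
1 3 3 0 0
[3] 2 3 2 3 1
1 0 0 0 0
2 3 1 0 2
0 2 0 1 3
1 3 3 0 0
[4] 3 0 3 3 1
1 1 0 0 0
2 3 1 0 2
0 2 0 1 3
1 3 3 0 0
[5] 3 1 3 3 1
1 1 0 0 0
2 3 1 0 2
0 2 0 1 3
1 3 3 0 0
[6] 3 2 3 3 1
1 1 0 0 0
2 3 1 0 2
0 2 0 1 3
1 3 3 0 0
[7] 3 3 3 3 1
1 1 0 0 0
2 3 1 0 2
0 2 0 1 3
1 3 3 0 0
[8] 0 2 1 0 2
2 2 1 1 0
2 3 1 0 2
0 2 0 1 3
1 3 3 0 0
[9] 0 3 1 0 2
2 2 1 1 0
2 3 1 0 2
0 2 0 1 3
1 3 3 0 0
[10] 1 0 2 0 2
2 3 1 1 0
2 3 1 0 2
0 2 0 1 3
1 3 3 0 0
[11] 1 1 2 0 2
2 3 1 1 0
2 3 1 0 2
0 2 0 1 3
1 3 3 0 0
[12] 1 2 2 0 2
2 3 1 1 0
2 3 1 0 2
0 2 0 1 3
1 3 3 0 0
[13] 1 3 2 0 2
2 3 1 1 0
2 3 1 0 2
0 2 0 1 3
1 3 3 0 0
[14] 2 1 3 0 2
3 1 2 1 0
3 0 2 0 2
0 3 0 1 3
1 3 3 0 0
[15] 2 2 3 0 2
3 1 2 1 0
3 0 2 0 2
0 3 0 1 3
1 3 3 0 0
[16] 2 3 3 0 2
3 1 2 1 0
3 0 2 0 2
0 3 0 1 3
1 3 3 0 0
[17] 3 1 0 1 2
3 2 3 1 0
3 0 2 0 2
0 3 0 1 3
1 3 3 0 0
[18] 3 2 0 1 2
3 2 3 1 0
3 0 2 0 2
0 3 0 1 3
1 3 3 0 0
[19] 3 3 0 1 2
3 2 3 1 0
3 0 2 0 2
0 3 0 1 3
1 3 3 0 0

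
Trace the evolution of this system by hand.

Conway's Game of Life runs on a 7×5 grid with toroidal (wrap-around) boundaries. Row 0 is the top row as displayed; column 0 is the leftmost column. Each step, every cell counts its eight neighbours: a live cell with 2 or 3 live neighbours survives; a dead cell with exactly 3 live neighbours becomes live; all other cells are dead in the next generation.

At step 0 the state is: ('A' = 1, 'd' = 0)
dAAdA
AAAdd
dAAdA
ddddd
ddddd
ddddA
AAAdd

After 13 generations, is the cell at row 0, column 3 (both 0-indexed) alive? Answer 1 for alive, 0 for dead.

1

k=0  dAAdA
AAAdd
dAAdA
ddddd
ddddd
ddddA
AAAdd
k=1  ddddA
ddddA
ddAAd
ddddd
ddddd
AAddd
ddAdA
k=2  AdddA
ddddA
dddAd
ddddd
ddddd
AAddd
dAdAA
k=3  ddddd
AddAA
ddddd
ddddd
ddddd
AAAdA
dAAAd
k=4  AAddd
ddddA
ddddA
ddddd
AAddd
AdddA
dddAA
k=5  AddAd
ddddA
ddddd
Adddd
AAddA
dAdAd
dAdAd
k=6  AdAAd
ddddA
ddddd
AAddA
dAAdA
dAdAd
AAdAd
k=7  AdAAd
dddAA
ddddA
dAAAA
ddddA
dddAd
AddAd
k=8  AAAdd
AdAdd
ddddd
ddAdA
AdddA
dddAd
dAdAd
k=9  AddAA
AdAdd
dAdAd
AddAA
AdddA
AdAAd
AAdAA
k=10  ddddd
AdAdd
dAdAd
dAAAd
ddAdd
ddAdd
ddddd
k=11  ddddd
dAAdd
AddAA
dAdAd
ddddd
ddddd
ddddd
k=12  ddddd
AAAAA
AddAA
AdAAd
ddddd
ddddd
ddddd
k=13  AAAAA
dAAdd
ddddd
AAAAd
ddddd
ddddd
ddddd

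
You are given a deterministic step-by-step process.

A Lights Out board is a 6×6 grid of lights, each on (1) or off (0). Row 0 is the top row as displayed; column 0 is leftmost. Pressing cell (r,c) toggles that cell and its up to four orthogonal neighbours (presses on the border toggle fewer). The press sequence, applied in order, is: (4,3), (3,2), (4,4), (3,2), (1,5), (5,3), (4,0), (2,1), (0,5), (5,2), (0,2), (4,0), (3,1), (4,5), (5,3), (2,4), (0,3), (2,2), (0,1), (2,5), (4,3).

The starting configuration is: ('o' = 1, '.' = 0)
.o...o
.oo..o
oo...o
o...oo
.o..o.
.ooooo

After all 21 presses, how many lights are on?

12

t=0: .o...o
.oo..o
oo...o
o...oo
.o..o.
.ooooo
t=1: .o...o
.oo..o
oo...o
o..ooo
.ooo..
.oo.oo
t=2: .o...o
.oo..o
ooo..o
ooo.oo
.o.o..
.oo.oo
t=3: .o...o
.oo..o
ooo..o
ooo..o
.o..oo
.oo..o
t=4: .o...o
.oo..o
oo...o
o..o.o
.oo.oo
.oo..o
t=5: .o....
.oo.o.
oo....
o..o.o
.oo.oo
.oo..o
t=6: .o....
.oo.o.
oo....
o..o.o
.ooooo
.o.ooo
t=7: .o....
.oo.o.
oo....
...o.o
o.oooo
oo.ooo
t=8: .o....
..o.o.
..o...
.o.o.o
o.oooo
oo.ooo
t=9: .o..oo
..o.oo
..o...
.o.o.o
o.oooo
oo.ooo
t=10: .o..oo
..o.oo
..o...
.o.o.o
o..ooo
o.o.oo
t=11: ..oooo
....oo
..o...
.o.o.o
o..ooo
o.o.oo
t=12: ..oooo
....oo
..o...
oo.o.o
.o.ooo
..o.oo
t=13: ..oooo
....oo
.oo...
..oo.o
...ooo
..o.oo
t=14: ..oooo
....oo
.oo...
..oo..
...o..
..o.o.
t=15: ..oooo
....oo
.oo...
..oo..
......
...o..
t=16: ..oooo
.....o
.ooooo
..ooo.
......
...o..
t=17: .....o
...o.o
.ooooo
..ooo.
......
...o..
t=18: .....o
..oo.o
....oo
...oo.
......
...o..
t=19: ooo..o
.ooo.o
....oo
...oo.
......
...o..
t=20: ooo..o
.ooo..
......
...ooo
......
...o..
t=21: ooo..o
.ooo..
......
....oo
..ooo.
......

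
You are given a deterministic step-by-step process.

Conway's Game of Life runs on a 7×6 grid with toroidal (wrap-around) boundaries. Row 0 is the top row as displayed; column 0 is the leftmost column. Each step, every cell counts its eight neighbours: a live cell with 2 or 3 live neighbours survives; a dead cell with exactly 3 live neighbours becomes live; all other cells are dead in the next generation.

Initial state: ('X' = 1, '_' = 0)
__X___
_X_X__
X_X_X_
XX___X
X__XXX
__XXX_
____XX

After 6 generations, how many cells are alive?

t=0: __X___
_X_X__
X_X_X_
XX___X
X__XXX
__XXX_
____XX
t=1: __XXX_
_X_X__
__XXX_
__X___
______
X_X___
__X_XX
t=2: _X___X
_X____
_X__X_
__X___
_X____
_X_X_X
__X_XX
t=3: _XX_XX
_XX___
_XX___
_XX___
XX____
_X_X_X
_XXX_X
t=4: ____XX
______
X__X__
______
______
___X_X
_____X
t=5: ____XX
____XX
______
______
______
____X_
X____X
t=6: ______
____XX
______
______
______
_____X
X_____

4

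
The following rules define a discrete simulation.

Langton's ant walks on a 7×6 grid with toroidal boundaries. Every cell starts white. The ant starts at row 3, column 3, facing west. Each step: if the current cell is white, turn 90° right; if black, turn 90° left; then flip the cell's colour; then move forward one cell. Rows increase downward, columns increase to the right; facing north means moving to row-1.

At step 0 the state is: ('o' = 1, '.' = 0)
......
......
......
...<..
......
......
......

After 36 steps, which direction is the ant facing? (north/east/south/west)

k=0  ......
......
......
...<..
......
......
......
k=1  ......
......
...^..
...o..
......
......
......
k=2  ......
......
...o>.
...o..
......
......
......
k=3  ......
......
...oo.
...ov.
......
......
......
k=4  ......
......
...oo.
...<o.
......
......
......
k=5  ......
......
...oo.
....o.
...v..
......
......
k=6  ......
......
...oo.
....o.
..<o..
......
......
k=7  ......
......
...oo.
..^.o.
..oo..
......
......
k=8  ......
......
...oo.
..o>o.
..oo..
......
......
k=9  ......
......
...oo.
..ooo.
..ov..
......
......
k=10  ......
......
...oo.
..ooo.
..o.>.
......
......
k=11  ......
......
...oo.
..ooo.
..o.o.
....v.
......
k=12  ......
......
...oo.
..ooo.
..o.o.
...<o.
......
k=13  ......
......
...oo.
..ooo.
..o^o.
...oo.
......
k=14  ......
......
...oo.
..ooo.
..oo>.
...oo.
......
k=15  ......
......
...oo.
..oo^.
..oo..
...oo.
......
k=16  ......
......
...oo.
..o<..
..oo..
...oo.
......
k=17  ......
......
...oo.
..o...
..ov..
...oo.
......
k=18  ......
......
...oo.
..o...
..o.>.
...oo.
......
k=19  ......
......
...oo.
..o...
..o.o.
...ov.
......
k=20  ......
......
...oo.
..o...
..o.o.
...o.>
......
k=21  ......
......
...oo.
..o...
..o.o.
...o.o
.....v
k=22  ......
......
...oo.
..o...
..o.o.
...o.o
....<o
k=23  ......
......
...oo.
..o...
..o.o.
...o^o
....oo
k=24  ......
......
...oo.
..o...
..o.o.
...oo>
....oo
k=25  ......
......
...oo.
..o...
..o.o^
...oo.
....oo
k=26  ......
......
...oo.
..o...
>.o.oo
...oo.
....oo
k=27  ......
......
...oo.
..o...
o.o.oo
v..oo.
....oo
k=28  ......
......
...oo.
..o...
o.o.oo
o..oo<
....oo
k=29  ......
......
...oo.
..o...
o.o.o^
o..ooo
....oo
k=30  ......
......
...oo.
..o...
o.o.<.
o..ooo
....oo
k=31  ......
......
...oo.
..o...
o.o...
o..ovo
....oo
k=32  ......
......
...oo.
..o...
o.o...
o..o.>
....oo
k=33  ......
......
...oo.
..o...
o.o..^
o..o..
....oo
k=34  ......
......
...oo.
..o...
>.o..o
o..o..
....oo
k=35  ......
......
...oo.
^.o...
..o..o
o..o..
....oo
k=36  ......
......
...oo.
o>o...
..o..o
o..o..
....oo

east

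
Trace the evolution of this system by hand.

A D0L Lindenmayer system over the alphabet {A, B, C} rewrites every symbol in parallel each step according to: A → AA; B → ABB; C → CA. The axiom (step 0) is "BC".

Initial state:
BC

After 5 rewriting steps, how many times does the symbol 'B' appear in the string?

k=0  BC
k=1  ABBCA
k=2  AAABBABBCAAA
k=3  AAAAAAABBABBAAABBABBCAAAAAAA
k=4  AAAAAAAAAAAAAAABBABBAAABBABBAAAAAAABBABBAAABBABBCAAAAAAAAAAAAAAA
k=5  AAAAAAAAAAAAAAAAAAAAAAAAAAAAAAABBABBAAABBABBAAAAAAABBABBAA…ABBABBAAAAAAABBABBAAABBABBCAAAAAAAAAAAAAAAAAAAAAAAAAAAAAAA  (len 144)

32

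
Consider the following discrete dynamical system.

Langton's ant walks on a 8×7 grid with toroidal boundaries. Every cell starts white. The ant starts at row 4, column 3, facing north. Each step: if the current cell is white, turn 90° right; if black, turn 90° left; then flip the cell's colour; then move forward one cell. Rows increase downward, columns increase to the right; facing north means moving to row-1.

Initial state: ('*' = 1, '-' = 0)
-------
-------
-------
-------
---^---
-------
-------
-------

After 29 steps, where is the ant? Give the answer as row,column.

0) -------
-------
-------
-------
---^---
-------
-------
-------
1) -------
-------
-------
-------
---*>--
-------
-------
-------
2) -------
-------
-------
-------
---**--
----v--
-------
-------
3) -------
-------
-------
-------
---**--
---<*--
-------
-------
4) -------
-------
-------
-------
---^*--
---**--
-------
-------
5) -------
-------
-------
-------
--<-*--
---**--
-------
-------
6) -------
-------
-------
--^----
--*-*--
---**--
-------
-------
7) -------
-------
-------
--*>---
--*-*--
---**--
-------
-------
8) -------
-------
-------
--**---
--*v*--
---**--
-------
-------
9) -------
-------
-------
--**---
--<**--
---**--
-------
-------
10) -------
-------
-------
--**---
---**--
--v**--
-------
-------
11) -------
-------
-------
--**---
---**--
-<***--
-------
-------
12) -------
-------
-------
--**---
-^-**--
-****--
-------
-------
13) -------
-------
-------
--**---
-*>**--
-****--
-------
-------
14) -------
-------
-------
--**---
-****--
-*v**--
-------
-------
15) -------
-------
-------
--**---
-****--
-*->*--
-------
-------
16) -------
-------
-------
--**---
-**^*--
-*--*--
-------
-------
17) -------
-------
-------
--**---
-*<-*--
-*--*--
-------
-------
18) -------
-------
-------
--**---
-*--*--
-*v-*--
-------
-------
19) -------
-------
-------
--**---
-*--*--
-<*-*--
-------
-------
20) -------
-------
-------
--**---
-*--*--
--*-*--
-v-----
-------
21) -------
-------
-------
--**---
-*--*--
--*-*--
<*-----
-------
22) -------
-------
-------
--**---
-*--*--
^-*-*--
**-----
-------
23) -------
-------
-------
--**---
-*--*--
*>*-*--
**-----
-------
24) -------
-------
-------
--**---
-*--*--
***-*--
*v-----
-------
25) -------
-------
-------
--**---
-*--*--
***-*--
*->----
-------
26) -------
-------
-------
--**---
-*--*--
***-*--
*-*----
--v----
27) -------
-------
-------
--**---
-*--*--
***-*--
*-*----
-<*----
28) -------
-------
-------
--**---
-*--*--
***-*--
*^*----
-**----
29) -------
-------
-------
--**---
-*--*--
***-*--
**>----
-**----

6,2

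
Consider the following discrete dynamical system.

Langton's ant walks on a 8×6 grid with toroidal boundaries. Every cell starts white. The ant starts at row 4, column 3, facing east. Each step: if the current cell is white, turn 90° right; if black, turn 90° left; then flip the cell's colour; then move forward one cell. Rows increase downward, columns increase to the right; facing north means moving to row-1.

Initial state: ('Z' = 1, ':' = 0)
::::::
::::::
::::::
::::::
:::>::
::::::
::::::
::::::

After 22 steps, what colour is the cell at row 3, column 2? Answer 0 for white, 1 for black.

k=0  ::::::
::::::
::::::
::::::
:::>::
::::::
::::::
::::::
k=1  ::::::
::::::
::::::
::::::
:::Z::
:::v::
::::::
::::::
k=2  ::::::
::::::
::::::
::::::
:::Z::
::<Z::
::::::
::::::
k=3  ::::::
::::::
::::::
::::::
::^Z::
::ZZ::
::::::
::::::
k=4  ::::::
::::::
::::::
::::::
::Z>::
::ZZ::
::::::
::::::
k=5  ::::::
::::::
::::::
:::^::
::Z:::
::ZZ::
::::::
::::::
k=6  ::::::
::::::
::::::
:::Z>:
::Z:::
::ZZ::
::::::
::::::
k=7  ::::::
::::::
::::::
:::ZZ:
::Z:v:
::ZZ::
::::::
::::::
k=8  ::::::
::::::
::::::
:::ZZ:
::Z<Z:
::ZZ::
::::::
::::::
k=9  ::::::
::::::
::::::
:::^Z:
::ZZZ:
::ZZ::
::::::
::::::
k=10  ::::::
::::::
::::::
::<:Z:
::ZZZ:
::ZZ::
::::::
::::::
k=11  ::::::
::::::
::^:::
::Z:Z:
::ZZZ:
::ZZ::
::::::
::::::
k=12  ::::::
::::::
::Z>::
::Z:Z:
::ZZZ:
::ZZ::
::::::
::::::
k=13  ::::::
::::::
::ZZ::
::ZvZ:
::ZZZ:
::ZZ::
::::::
::::::
k=14  ::::::
::::::
::ZZ::
::<ZZ:
::ZZZ:
::ZZ::
::::::
::::::
k=15  ::::::
::::::
::ZZ::
:::ZZ:
::vZZ:
::ZZ::
::::::
::::::
k=16  ::::::
::::::
::ZZ::
:::ZZ:
:::>Z:
::ZZ::
::::::
::::::
k=17  ::::::
::::::
::ZZ::
:::^Z:
::::Z:
::ZZ::
::::::
::::::
k=18  ::::::
::::::
::ZZ::
::<:Z:
::::Z:
::ZZ::
::::::
::::::
k=19  ::::::
::::::
::^Z::
::Z:Z:
::::Z:
::ZZ::
::::::
::::::
k=20  ::::::
::::::
:<:Z::
::Z:Z:
::::Z:
::ZZ::
::::::
::::::
k=21  ::::::
:^::::
:Z:Z::
::Z:Z:
::::Z:
::ZZ::
::::::
::::::
k=22  ::::::
:Z>:::
:Z:Z::
::Z:Z:
::::Z:
::ZZ::
::::::
::::::

1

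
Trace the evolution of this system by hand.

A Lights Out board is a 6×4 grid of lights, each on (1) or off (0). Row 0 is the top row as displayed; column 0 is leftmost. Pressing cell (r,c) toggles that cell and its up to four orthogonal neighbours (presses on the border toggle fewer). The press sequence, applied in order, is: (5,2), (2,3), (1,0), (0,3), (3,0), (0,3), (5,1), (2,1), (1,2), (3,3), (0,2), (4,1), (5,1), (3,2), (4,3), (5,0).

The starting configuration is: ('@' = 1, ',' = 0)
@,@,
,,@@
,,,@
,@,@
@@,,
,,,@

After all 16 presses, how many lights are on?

k=0  @,@,
,,@@
,,,@
,@,@
@@,,
,,,@
k=1  @,@,
,,@@
,,,@
,@,@
@@@,
,@@,
k=2  @,@,
,,@,
,,@,
,@,,
@@@,
,@@,
k=3  ,,@,
@@@,
@,@,
,@,,
@@@,
,@@,
k=4  ,,,@
@@@@
@,@,
,@,,
@@@,
,@@,
k=5  ,,,@
@@@@
,,@,
@,,,
,@@,
,@@,
k=6  ,,@,
@@@,
,,@,
@,,,
,@@,
,@@,
k=7  ,,@,
@@@,
,,@,
@,,,
,,@,
@,,,
k=8  ,,@,
@,@,
@@,,
@@,,
,,@,
@,,,
k=9  ,,,,
@@,@
@@@,
@@,,
,,@,
@,,,
k=10  ,,,,
@@,@
@@@@
@@@@
,,@@
@,,,
k=11  ,@@@
@@@@
@@@@
@@@@
,,@@
@,,,
k=12  ,@@@
@@@@
@@@@
@,@@
@@,@
@@,,
k=13  ,@@@
@@@@
@@@@
@,@@
@,,@
,,@,
k=14  ,@@@
@@@@
@@,@
@@,,
@,@@
,,@,
k=15  ,@@@
@@@@
@@,@
@@,@
@,,,
,,@@
k=16  ,@@@
@@@@
@@,@
@@,@
,,,,
@@@@

17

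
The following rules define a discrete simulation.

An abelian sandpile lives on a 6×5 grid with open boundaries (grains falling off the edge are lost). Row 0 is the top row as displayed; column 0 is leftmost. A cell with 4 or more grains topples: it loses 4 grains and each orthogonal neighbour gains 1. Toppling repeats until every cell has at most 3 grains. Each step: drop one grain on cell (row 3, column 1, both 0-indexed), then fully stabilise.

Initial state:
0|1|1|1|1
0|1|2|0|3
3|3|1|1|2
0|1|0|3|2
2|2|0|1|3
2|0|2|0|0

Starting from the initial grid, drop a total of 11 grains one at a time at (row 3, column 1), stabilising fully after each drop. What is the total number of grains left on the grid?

46

gen 0: 0|1|1|1|1
0|1|2|0|3
3|3|1|1|2
0|1|0|3|2
2|2|0|1|3
2|0|2|0|0
gen 1: 0|1|1|1|1
0|1|2|0|3
3|3|1|1|2
0|2|0|3|2
2|2|0|1|3
2|0|2|0|0
gen 2: 0|1|1|1|1
0|1|2|0|3
3|3|1|1|2
0|3|0|3|2
2|2|0|1|3
2|0|2|0|0
gen 3: 0|1|1|1|1
1|2|2|0|3
0|1|2|1|2
2|1|1|3|2
2|3|0|1|3
2|0|2|0|0
gen 4: 0|1|1|1|1
1|2|2|0|3
0|1|2|1|2
2|2|1|3|2
2|3|0|1|3
2|0|2|0|0
gen 5: 0|1|1|1|1
1|2|2|0|3
0|1|2|1|2
2|3|1|3|2
2|3|0|1|3
2|0|2|0|0
gen 6: 0|1|1|1|1
1|2|2|0|3
0|2|2|1|2
3|1|2|3|2
3|0|1|1|3
2|1|2|0|0
gen 7: 0|1|1|1|1
1|2|2|0|3
0|2|2|1|2
3|2|2|3|2
3|0|1|1|3
2|1|2|0|0
gen 8: 0|1|1|1|1
1|2|2|0|3
0|2|2|1|2
3|3|2|3|2
3|0|1|1|3
2|1|2|0|0
gen 9: 0|1|1|1|1
1|2|2|0|3
1|3|2|1|2
1|1|3|3|2
0|2|1|1|3
3|1|2|0|0
gen 10: 0|1|1|1|1
1|2|2|0|3
1|3|2|1|2
1|2|3|3|2
0|2|1|1|3
3|1|2|0|0
gen 11: 0|1|1|1|1
1|2|2|0|3
1|3|2|1|2
1|3|3|3|2
0|2|1|1|3
3|1|2|0|0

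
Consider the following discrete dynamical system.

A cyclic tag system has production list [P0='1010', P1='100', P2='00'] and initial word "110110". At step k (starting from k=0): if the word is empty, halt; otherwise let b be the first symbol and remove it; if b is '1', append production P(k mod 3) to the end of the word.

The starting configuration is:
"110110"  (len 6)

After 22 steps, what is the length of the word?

t=0: "110110"  (len 6)
t=1: "101101010"  (len 9)
t=2: "01101010100"  (len 11)
t=3: "1101010100"  (len 10)
t=4: "1010101001010"  (len 13)
t=5: "010101001010100"  (len 15)
t=6: "10101001010100"  (len 14)
t=7: "01010010101001010"  (len 17)
t=8: "1010010101001010"  (len 16)
t=9: "01001010100101000"  (len 17)
t=10: "1001010100101000"  (len 16)
t=11: "001010100101000100"  (len 18)
t=12: "01010100101000100"  (len 17)
t=13: "1010100101000100"  (len 16)
t=14: "010100101000100100"  (len 18)
t=15: "10100101000100100"  (len 17)
t=16: "01001010001001001010"  (len 20)
t=17: "1001010001001001010"  (len 19)
t=18: "00101000100100101000"  (len 20)
t=19: "0101000100100101000"  (len 19)
t=20: "101000100100101000"  (len 18)
t=21: "0100010010010100000"  (len 19)
t=22: "100010010010100000"  (len 18)

18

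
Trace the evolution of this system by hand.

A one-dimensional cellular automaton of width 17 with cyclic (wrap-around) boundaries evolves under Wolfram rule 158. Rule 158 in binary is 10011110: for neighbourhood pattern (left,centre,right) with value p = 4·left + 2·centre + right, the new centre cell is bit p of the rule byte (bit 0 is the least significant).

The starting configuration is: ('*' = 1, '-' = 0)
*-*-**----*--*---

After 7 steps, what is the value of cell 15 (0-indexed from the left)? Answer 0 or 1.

step 0: *-*-**----*--*---
step 1: *-*-*-*--******-*
step 2: --*-*-********--*
step 3: ***-*-*******-***
step 4: **--*-******--***
step 5: *-***-*****-*****
step 6: --**--****--*****
step 7: ***-*****-******-

1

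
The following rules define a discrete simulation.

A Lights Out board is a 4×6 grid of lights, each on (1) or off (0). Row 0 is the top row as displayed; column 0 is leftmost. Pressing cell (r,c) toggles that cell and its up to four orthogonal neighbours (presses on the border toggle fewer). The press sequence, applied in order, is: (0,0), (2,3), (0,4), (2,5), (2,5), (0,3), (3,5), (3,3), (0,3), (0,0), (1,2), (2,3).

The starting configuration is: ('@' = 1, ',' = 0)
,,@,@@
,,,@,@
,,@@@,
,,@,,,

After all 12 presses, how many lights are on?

9

step 0: ,,@,@@
,,,@,@
,,@@@,
,,@,,,
step 1: @@@,@@
@,,@,@
,,@@@,
,,@,,,
step 2: @@@,@@
@,,,,@
,,,,,,
,,@@,,
step 3: @@@@,,
@,,,@@
,,,,,,
,,@@,,
step 4: @@@@,,
@,,,@,
,,,,@@
,,@@,@
step 5: @@@@,,
@,,,@@
,,,,,,
,,@@,,
step 6: @@,,@,
@,,@@@
,,,,,,
,,@@,,
step 7: @@,,@,
@,,@@@
,,,,,@
,,@@@@
step 8: @@,,@,
@,,@@@
,,,@,@
,,,,,@
step 9: @@@@,,
@,,,@@
,,,@,@
,,,,,@
step 10: ,,@@,,
,,,,@@
,,,@,@
,,,,,@
step 11: ,,,@,,
,@@@@@
,,@@,@
,,,,,@
step 12: ,,,@,,
,@@,@@
,,,,@@
,,,@,@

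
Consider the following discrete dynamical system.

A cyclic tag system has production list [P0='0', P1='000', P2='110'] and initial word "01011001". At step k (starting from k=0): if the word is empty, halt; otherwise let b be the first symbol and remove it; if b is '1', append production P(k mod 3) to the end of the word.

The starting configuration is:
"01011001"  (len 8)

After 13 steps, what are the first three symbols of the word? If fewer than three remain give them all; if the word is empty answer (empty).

000

[0] "01011001"  (len 8)
[1] "1011001"  (len 7)
[2] "011001000"  (len 9)
[3] "11001000"  (len 8)
[4] "10010000"  (len 8)
[5] "0010000000"  (len 10)
[6] "010000000"  (len 9)
[7] "10000000"  (len 8)
[8] "0000000000"  (len 10)
[9] "000000000"  (len 9)
[10] "00000000"  (len 8)
[11] "0000000"  (len 7)
[12] "000000"  (len 6)
[13] "00000"  (len 5)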